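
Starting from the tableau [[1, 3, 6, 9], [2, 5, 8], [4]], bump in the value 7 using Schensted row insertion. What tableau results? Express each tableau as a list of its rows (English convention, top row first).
In row 1, 7 replaces 9 (the leftmost entry greater than 7); 9 is bumped to row 2. 9 is appended to row 2. The new tableau is [[1, 3, 6, 7], [2, 5, 8, 9], [4]].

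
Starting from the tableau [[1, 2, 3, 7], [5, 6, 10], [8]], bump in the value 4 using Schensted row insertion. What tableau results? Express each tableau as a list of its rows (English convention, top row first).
In row 1, 4 replaces 7 (the leftmost entry greater than 4); 7 is bumped to row 2. In row 2, 7 replaces 10 (the leftmost entry greater than 7); 10 is bumped to row 3. 10 is appended to row 3. The new tableau is [[1, 2, 3, 4], [5, 6, 7], [8, 10]].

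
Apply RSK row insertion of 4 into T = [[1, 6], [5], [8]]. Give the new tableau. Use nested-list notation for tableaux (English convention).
In row 1, 4 replaces 6 (the leftmost entry greater than 4); 6 is bumped to row 2. 6 is appended to row 2. The new tableau is [[1, 4], [5, 6], [8]].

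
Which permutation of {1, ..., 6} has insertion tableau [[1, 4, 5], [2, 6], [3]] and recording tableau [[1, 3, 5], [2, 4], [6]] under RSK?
Reverse the RSK construction: for i from n down to 1, find the cell of Q containing i, remove the entry at that cell from P, and reverse-bump it up through P; the value ejected from row 1 is w(i).

Step i=6: Q has 6 at row 3, column 1; remove 3 from row 3 of P and reverse-bump: 3 enters row 2 and ejects 2; 2 enters row 1 and ejects 1. So w(6) = 1. P is now [[2, 4, 5], [3, 6]].
Step i=5: Q has 5 at row 1, column 3; remove that cell from P, ejecting 5. So w(5) = 5. P is now [[2, 4], [3, 6]].
Step i=4: Q has 4 at row 2, column 2; remove 6 from row 2 of P and reverse-bump: 6 enters row 1 and ejects 4. So w(4) = 4. P is now [[2, 6], [3]].
Step i=3: Q has 3 at row 1, column 2; remove that cell from P, ejecting 6. So w(3) = 6. P is now [[2], [3]].
Step i=2: Q has 2 at row 2, column 1; remove 3 from row 2 of P and reverse-bump: 3 enters row 1 and ejects 2. So w(2) = 2. P is now [[3]].
Step i=1: Q has 1 at row 1, column 1; remove that cell from P, ejecting 3. So w(1) = 3. P is now [].

So w = 3 2 6 4 5 1.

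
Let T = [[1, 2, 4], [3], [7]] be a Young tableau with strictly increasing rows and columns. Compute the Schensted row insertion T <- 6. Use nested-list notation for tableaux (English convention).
6 is larger than every entry of row 1, so it is appended to row 1. The new tableau is [[1, 2, 4, 6], [3], [7]].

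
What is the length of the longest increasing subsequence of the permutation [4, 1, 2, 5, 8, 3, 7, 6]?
4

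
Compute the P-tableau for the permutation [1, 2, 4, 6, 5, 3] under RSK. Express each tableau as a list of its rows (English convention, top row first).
Insert 1: appended to row 1. P = [[1]].
Insert 2: appended to row 1. P = [[1, 2]].
Insert 4: appended to row 1. P = [[1, 2, 4]].
Insert 6: appended to row 1. P = [[1, 2, 4, 6]].
Insert 5: 5 bumps 6 from row 1; 6 starts row 2. P = [[1, 2, 4, 5], [6]].
Insert 3: 3 bumps 4 from row 1; 4 bumps 6 from row 2; 6 starts row 3. P = [[1, 2, 3, 5], [4], [6]].

So P = [[1, 2, 3, 5], [4], [6]].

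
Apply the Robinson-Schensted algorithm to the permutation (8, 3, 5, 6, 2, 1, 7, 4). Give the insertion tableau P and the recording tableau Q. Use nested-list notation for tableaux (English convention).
Insert each entry of the permutation into P by Schensted row insertion, recording in Q the position of each new cell.

Insert 8: appended to row 1. P = [[8]].
Insert 3: 3 bumps 8 from row 1; 8 starts row 2. P = [[3], [8]].
Insert 5: appended to row 1. P = [[3, 5], [8]].
Insert 6: appended to row 1. P = [[3, 5, 6], [8]].
Insert 2: 2 bumps 3 from row 1; 3 bumps 8 from row 2; 8 starts row 3. P = [[2, 5, 6], [3], [8]].
Insert 1: 1 bumps 2 from row 1; 2 bumps 3 from row 2; 3 bumps 8 from row 3; 8 starts row 4. P = [[1, 5, 6], [2], [3], [8]].
Insert 7: appended to row 1. P = [[1, 5, 6, 7], [2], [3], [8]].
Insert 4: 4 bumps 5 from row 1; 5 appends to row 2. P = [[1, 4, 6, 7], [2, 5], [3], [8]].

So P = [[1, 4, 6, 7], [2, 5], [3], [8]], Q = [[1, 3, 4, 7], [2, 8], [5], [6]].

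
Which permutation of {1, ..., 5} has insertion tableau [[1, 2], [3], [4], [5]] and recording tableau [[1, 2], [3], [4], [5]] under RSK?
1 5 4 3 2

Reverse the RSK construction: for i from n down to 1, find the cell of Q containing i, remove the entry at that cell from P, and reverse-bump it up through P; the value ejected from row 1 is w(i).

Step i=5: Q has 5 at row 4, column 1; remove 5 from row 4 of P and reverse-bump: 5 enters row 3 and ejects 4; 4 enters row 2 and ejects 3; 3 enters row 1 and ejects 2. So w(5) = 2. P is now [[1, 3], [4], [5]].
Step i=4: Q has 4 at row 3, column 1; remove 5 from row 3 of P and reverse-bump: 5 enters row 2 and ejects 4; 4 enters row 1 and ejects 3. So w(4) = 3. P is now [[1, 4], [5]].
Step i=3: Q has 3 at row 2, column 1; remove 5 from row 2 of P and reverse-bump: 5 enters row 1 and ejects 4. So w(3) = 4. P is now [[1, 5]].
Step i=2: Q has 2 at row 1, column 2; remove that cell from P, ejecting 5. So w(2) = 5. P is now [[1]].
Step i=1: Q has 1 at row 1, column 1; remove that cell from P, ejecting 1. So w(1) = 1. P is now [].

So w = 1 5 4 3 2.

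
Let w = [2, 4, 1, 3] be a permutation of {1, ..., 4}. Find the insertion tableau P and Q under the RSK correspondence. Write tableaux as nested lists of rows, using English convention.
P = [[1, 3], [2, 4]], Q = [[1, 2], [3, 4]]

Insert each entry of the permutation into P by Schensted row insertion, recording in Q the position of each new cell.

Insert 2: appended to row 1. P = [[2]].
Insert 4: appended to row 1. P = [[2, 4]].
Insert 1: 1 bumps 2 from row 1; 2 starts row 2. P = [[1, 4], [2]].
Insert 3: 3 bumps 4 from row 1; 4 appends to row 2. P = [[1, 3], [2, 4]].

So P = [[1, 3], [2, 4]], Q = [[1, 2], [3, 4]].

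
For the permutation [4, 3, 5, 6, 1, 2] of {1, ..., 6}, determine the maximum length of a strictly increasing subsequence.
3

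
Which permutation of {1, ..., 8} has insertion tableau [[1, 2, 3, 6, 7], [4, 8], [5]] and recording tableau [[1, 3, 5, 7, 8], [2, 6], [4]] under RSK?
Reverse the RSK construction: for i from n down to 1, find the cell of Q containing i, remove the entry at that cell from P, and reverse-bump it up through P; the value ejected from row 1 is w(i).

Step i=8: Q has 8 at row 1, column 5; remove that cell from P, ejecting 7. So w(8) = 7. P is now [[1, 2, 3, 6], [4, 8], [5]].
Step i=7: Q has 7 at row 1, column 4; remove that cell from P, ejecting 6. So w(7) = 6. P is now [[1, 2, 3], [4, 8], [5]].
Step i=6: Q has 6 at row 2, column 2; remove 8 from row 2 of P and reverse-bump: 8 enters row 1 and ejects 3. So w(6) = 3. P is now [[1, 2, 8], [4], [5]].
Step i=5: Q has 5 at row 1, column 3; remove that cell from P, ejecting 8. So w(5) = 8. P is now [[1, 2], [4], [5]].
Step i=4: Q has 4 at row 3, column 1; remove 5 from row 3 of P and reverse-bump: 5 enters row 2 and ejects 4; 4 enters row 1 and ejects 2. So w(4) = 2. P is now [[1, 4], [5]].
Step i=3: Q has 3 at row 1, column 2; remove that cell from P, ejecting 4. So w(3) = 4. P is now [[1], [5]].
Step i=2: Q has 2 at row 2, column 1; remove 5 from row 2 of P and reverse-bump: 5 enters row 1 and ejects 1. So w(2) = 1. P is now [[5]].
Step i=1: Q has 1 at row 1, column 1; remove that cell from P, ejecting 5. So w(1) = 5. P is now [].

So w = 5 1 4 2 8 3 6 7.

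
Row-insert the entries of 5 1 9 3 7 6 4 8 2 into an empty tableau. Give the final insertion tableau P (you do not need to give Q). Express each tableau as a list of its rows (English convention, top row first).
Insert 5: appended to row 1. P = [[5]].
Insert 1: 1 bumps 5 from row 1; 5 starts row 2. P = [[1], [5]].
Insert 9: appended to row 1. P = [[1, 9], [5]].
Insert 3: 3 bumps 9 from row 1; 9 appends to row 2. P = [[1, 3], [5, 9]].
Insert 7: appended to row 1. P = [[1, 3, 7], [5, 9]].
Insert 6: 6 bumps 7 from row 1; 7 bumps 9 from row 2; 9 starts row 3. P = [[1, 3, 6], [5, 7], [9]].
Insert 4: 4 bumps 6 from row 1; 6 bumps 7 from row 2; 7 bumps 9 from row 3; 9 starts row 4. P = [[1, 3, 4], [5, 6], [7], [9]].
Insert 8: appended to row 1. P = [[1, 3, 4, 8], [5, 6], [7], [9]].
Insert 2: 2 bumps 3 from row 1; 3 bumps 5 from row 2; 5 bumps 7 from row 3; 7 bumps 9 from row 4; 9 starts row 5. P = [[1, 2, 4, 8], [3, 6], [5], [7], [9]].

So P = [[1, 2, 4, 8], [3, 6], [5], [7], [9]].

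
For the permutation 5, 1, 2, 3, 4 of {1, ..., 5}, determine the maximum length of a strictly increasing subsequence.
4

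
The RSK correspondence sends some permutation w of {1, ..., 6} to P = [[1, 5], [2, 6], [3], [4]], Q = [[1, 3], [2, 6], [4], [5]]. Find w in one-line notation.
Reverse RSK: for i = n, n-1, ..., 1, locate i in Q, remove the corresponding corner cell from P, and reverse-bump its entry up through P; the value ejected from row 1 is w(i).

So w = 4 3 6 2 1 5.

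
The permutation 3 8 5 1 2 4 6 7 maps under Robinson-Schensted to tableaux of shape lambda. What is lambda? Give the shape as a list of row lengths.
Row-insert each entry into an empty tableau.

After inserting 3: P = [[3]].
After inserting 8: P = [[3, 8]].
After inserting 5: P = [[3, 5], [8]].
After inserting 1: P = [[1, 5], [3], [8]].
After inserting 2: P = [[1, 2], [3, 5], [8]].
After inserting 4: P = [[1, 2, 4], [3, 5], [8]].
After inserting 6: P = [[1, 2, 4, 6], [3, 5], [8]].
After inserting 7: P = [[1, 2, 4, 6, 7], [3, 5], [8]].

The final insertion tableau P = [[1, 2, 4, 6, 7], [3, 5], [8]] has shape [5, 2, 1].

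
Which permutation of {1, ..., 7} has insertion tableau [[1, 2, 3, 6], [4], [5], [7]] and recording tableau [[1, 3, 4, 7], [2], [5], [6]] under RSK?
Reverse the RSK construction: for i from n down to 1, find the cell of Q containing i, remove the entry at that cell from P, and reverse-bump it up through P; the value ejected from row 1 is w(i).

Step i=7: Q has 7 at row 1, column 4; remove that cell from P, ejecting 6. So w(7) = 6. P is now [[1, 2, 3], [4], [5], [7]].
Step i=6: Q has 6 at row 4, column 1; remove 7 from row 4 of P and reverse-bump: 7 enters row 3 and ejects 5; 5 enters row 2 and ejects 4; 4 enters row 1 and ejects 3. So w(6) = 3. P is now [[1, 2, 4], [5], [7]].
Step i=5: Q has 5 at row 3, column 1; remove 7 from row 3 of P and reverse-bump: 7 enters row 2 and ejects 5; 5 enters row 1 and ejects 4. So w(5) = 4. P is now [[1, 2, 5], [7]].
Step i=4: Q has 4 at row 1, column 3; remove that cell from P, ejecting 5. So w(4) = 5. P is now [[1, 2], [7]].
Step i=3: Q has 3 at row 1, column 2; remove that cell from P, ejecting 2. So w(3) = 2. P is now [[1], [7]].
Step i=2: Q has 2 at row 2, column 1; remove 7 from row 2 of P and reverse-bump: 7 enters row 1 and ejects 1. So w(2) = 1. P is now [[7]].
Step i=1: Q has 1 at row 1, column 1; remove that cell from P, ejecting 7. So w(1) = 7. P is now [].

So w = 7 1 2 5 4 3 6.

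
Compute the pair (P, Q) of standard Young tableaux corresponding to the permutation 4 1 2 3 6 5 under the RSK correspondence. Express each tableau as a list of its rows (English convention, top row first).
P = [[1, 2, 3, 5], [4, 6]], Q = [[1, 3, 4, 5], [2, 6]]

Insert each entry of the permutation into P by Schensted row insertion, recording in Q the position of each new cell.

Insert 4: appended to row 1. P = [[4]].
Insert 1: 1 bumps 4 from row 1; 4 starts row 2. P = [[1], [4]].
Insert 2: appended to row 1. P = [[1, 2], [4]].
Insert 3: appended to row 1. P = [[1, 2, 3], [4]].
Insert 6: appended to row 1. P = [[1, 2, 3, 6], [4]].
Insert 5: 5 bumps 6 from row 1; 6 appends to row 2. P = [[1, 2, 3, 5], [4, 6]].

So P = [[1, 2, 3, 5], [4, 6]], Q = [[1, 3, 4, 5], [2, 6]].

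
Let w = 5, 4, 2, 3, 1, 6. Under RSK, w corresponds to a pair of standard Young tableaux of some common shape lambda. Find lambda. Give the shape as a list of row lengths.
[3, 1, 1, 1]

Row-insert each entry into an empty tableau.

After inserting 5: P = [[5]].
After inserting 4: P = [[4], [5]].
After inserting 2: P = [[2], [4], [5]].
After inserting 3: P = [[2, 3], [4], [5]].
After inserting 1: P = [[1, 3], [2], [4], [5]].
After inserting 6: P = [[1, 3, 6], [2], [4], [5]].

The final insertion tableau P = [[1, 3, 6], [2], [4], [5]] has shape [3, 1, 1, 1].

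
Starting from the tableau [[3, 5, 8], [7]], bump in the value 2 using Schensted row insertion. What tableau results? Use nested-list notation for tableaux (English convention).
[[2, 5, 8], [3], [7]]

In row 1, 2 replaces 3 (the leftmost entry greater than 2); 3 is bumped to row 2. In row 2, 3 replaces 7 (the leftmost entry greater than 3); 7 is bumped to row 3. 7 starts a new row 3. The new tableau is [[2, 5, 8], [3], [7]].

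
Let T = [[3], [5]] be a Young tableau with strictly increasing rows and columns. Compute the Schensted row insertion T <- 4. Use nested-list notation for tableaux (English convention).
4 is larger than every entry of row 1, so it is appended to row 1. The new tableau is [[3, 4], [5]].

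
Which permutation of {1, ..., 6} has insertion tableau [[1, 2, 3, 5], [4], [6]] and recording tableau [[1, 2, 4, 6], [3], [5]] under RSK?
1 6 2 4 3 5

Reverse the RSK construction: for i from n down to 1, find the cell of Q containing i, remove the entry at that cell from P, and reverse-bump it up through P; the value ejected from row 1 is w(i).

Step i=6: Q has 6 at row 1, column 4; remove that cell from P, ejecting 5. So w(6) = 5. P is now [[1, 2, 3], [4], [6]].
Step i=5: Q has 5 at row 3, column 1; remove 6 from row 3 of P and reverse-bump: 6 enters row 2 and ejects 4; 4 enters row 1 and ejects 3. So w(5) = 3. P is now [[1, 2, 4], [6]].
Step i=4: Q has 4 at row 1, column 3; remove that cell from P, ejecting 4. So w(4) = 4. P is now [[1, 2], [6]].
Step i=3: Q has 3 at row 2, column 1; remove 6 from row 2 of P and reverse-bump: 6 enters row 1 and ejects 2. So w(3) = 2. P is now [[1, 6]].
Step i=2: Q has 2 at row 1, column 2; remove that cell from P, ejecting 6. So w(2) = 6. P is now [[1]].
Step i=1: Q has 1 at row 1, column 1; remove that cell from P, ejecting 1. So w(1) = 1. P is now [].

So w = 1 6 2 4 3 5.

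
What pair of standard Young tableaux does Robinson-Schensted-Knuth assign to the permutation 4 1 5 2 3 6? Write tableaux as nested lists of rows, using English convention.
Insert each entry of the permutation into P by Schensted row insertion, recording in Q the position of each new cell.

Insert 4: appended to row 1. P = [[4]].
Insert 1: 1 bumps 4 from row 1; 4 starts row 2. P = [[1], [4]].
Insert 5: appended to row 1. P = [[1, 5], [4]].
Insert 2: 2 bumps 5 from row 1; 5 appends to row 2. P = [[1, 2], [4, 5]].
Insert 3: appended to row 1. P = [[1, 2, 3], [4, 5]].
Insert 6: appended to row 1. P = [[1, 2, 3, 6], [4, 5]].

So P = [[1, 2, 3, 6], [4, 5]], Q = [[1, 3, 5, 6], [2, 4]].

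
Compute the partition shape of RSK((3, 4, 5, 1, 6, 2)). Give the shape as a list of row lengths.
Row-insert each entry into an empty tableau.

After inserting 3: P = [[3]].
After inserting 4: P = [[3, 4]].
After inserting 5: P = [[3, 4, 5]].
After inserting 1: P = [[1, 4, 5], [3]].
After inserting 6: P = [[1, 4, 5, 6], [3]].
After inserting 2: P = [[1, 2, 5, 6], [3, 4]].

The final insertion tableau P = [[1, 2, 5, 6], [3, 4]] has shape [4, 2].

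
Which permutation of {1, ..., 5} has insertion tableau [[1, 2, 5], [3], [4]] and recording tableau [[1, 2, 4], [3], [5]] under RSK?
1 4 3 5 2

Reverse the RSK construction: for i from n down to 1, find the cell of Q containing i, remove the entry at that cell from P, and reverse-bump it up through P; the value ejected from row 1 is w(i).

Step i=5: Q has 5 at row 3, column 1; remove 4 from row 3 of P and reverse-bump: 4 enters row 2 and ejects 3; 3 enters row 1 and ejects 2. So w(5) = 2. P is now [[1, 3, 5], [4]].
Step i=4: Q has 4 at row 1, column 3; remove that cell from P, ejecting 5. So w(4) = 5. P is now [[1, 3], [4]].
Step i=3: Q has 3 at row 2, column 1; remove 4 from row 2 of P and reverse-bump: 4 enters row 1 and ejects 3. So w(3) = 3. P is now [[1, 4]].
Step i=2: Q has 2 at row 1, column 2; remove that cell from P, ejecting 4. So w(2) = 4. P is now [[1]].
Step i=1: Q has 1 at row 1, column 1; remove that cell from P, ejecting 1. So w(1) = 1. P is now [].

So w = 1 4 3 5 2.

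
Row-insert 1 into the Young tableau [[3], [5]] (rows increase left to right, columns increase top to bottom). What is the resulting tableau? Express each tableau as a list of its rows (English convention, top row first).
[[1], [3], [5]]

In row 1, 1 replaces 3 (the leftmost entry greater than 1); 3 is bumped to row 2. In row 2, 3 replaces 5 (the leftmost entry greater than 3); 5 is bumped to row 3. 5 starts a new row 3. The new tableau is [[1], [3], [5]].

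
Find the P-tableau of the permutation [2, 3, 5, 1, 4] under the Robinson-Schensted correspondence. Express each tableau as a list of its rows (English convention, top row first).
Insert 2: appended to row 1. P = [[2]].
Insert 3: appended to row 1. P = [[2, 3]].
Insert 5: appended to row 1. P = [[2, 3, 5]].
Insert 1: 1 bumps 2 from row 1; 2 starts row 2. P = [[1, 3, 5], [2]].
Insert 4: 4 bumps 5 from row 1; 5 appends to row 2. P = [[1, 3, 4], [2, 5]].

So P = [[1, 3, 4], [2, 5]].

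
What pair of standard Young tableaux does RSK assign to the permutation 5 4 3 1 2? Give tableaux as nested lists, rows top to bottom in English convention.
P = [[1, 2], [3], [4], [5]], Q = [[1, 5], [2], [3], [4]]

Insert each entry of the permutation into P by Schensted row insertion, recording in Q the position of each new cell.

Insert 5: appended to row 1. P = [[5]], Q = [[1]].
Insert 4: 4 bumps 5 from row 1; 5 starts row 2. P = [[4], [5]], Q = [[1], [2]].
Insert 3: 3 bumps 4 from row 1; 4 bumps 5 from row 2; 5 starts row 3. P = [[3], [4], [5]], Q = [[1], [2], [3]].
Insert 1: 1 bumps 3 from row 1; 3 bumps 4 from row 2; 4 bumps 5 from row 3; 5 starts row 4. P = [[1], [3], [4], [5]], Q = [[1], [2], [3], [4]].
Insert 2: appended to row 1. P = [[1, 2], [3], [4], [5]], Q = [[1, 5], [2], [3], [4]].

So P = [[1, 2], [3], [4], [5]], Q = [[1, 5], [2], [3], [4]].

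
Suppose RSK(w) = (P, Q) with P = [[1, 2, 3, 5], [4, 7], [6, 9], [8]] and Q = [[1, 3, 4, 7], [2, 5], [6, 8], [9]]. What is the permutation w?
8 1 2 9 6 4 7 5 3

Reverse RSK: for i = n, n-1, ..., 1, locate i in Q, remove the corresponding corner cell from P, and reverse-bump its entry up through P; the value ejected from row 1 is w(i).

So w = 8 1 2 9 6 4 7 5 3.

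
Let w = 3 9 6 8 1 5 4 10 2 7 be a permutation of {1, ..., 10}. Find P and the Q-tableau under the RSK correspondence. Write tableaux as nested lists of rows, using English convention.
Insert each entry of the permutation into P by Schensted row insertion, recording in Q the position of each new cell.

After inserting 3: P = [[3]].
After inserting 9: P = [[3, 9]].
After inserting 6: P = [[3, 6], [9]].
After inserting 8: P = [[3, 6, 8], [9]].
After inserting 1: P = [[1, 6, 8], [3], [9]].
After inserting 5: P = [[1, 5, 8], [3, 6], [9]].
After inserting 4: P = [[1, 4, 8], [3, 5], [6], [9]].
After inserting 10: P = [[1, 4, 8, 10], [3, 5], [6], [9]].
After inserting 2: P = [[1, 2, 8, 10], [3, 4], [5], [6], [9]].
After inserting 7: P = [[1, 2, 7, 10], [3, 4, 8], [5], [6], [9]].

So P = [[1, 2, 7, 10], [3, 4, 8], [5], [6], [9]], Q = [[1, 2, 4, 8], [3, 6, 10], [5], [7], [9]].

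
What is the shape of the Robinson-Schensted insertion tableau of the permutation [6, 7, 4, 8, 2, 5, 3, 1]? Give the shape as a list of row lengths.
Row-insert each entry into an empty tableau.

After inserting 6: P = [[6]].
After inserting 7: P = [[6, 7]].
After inserting 4: P = [[4, 7], [6]].
After inserting 8: P = [[4, 7, 8], [6]].
After inserting 2: P = [[2, 7, 8], [4], [6]].
After inserting 5: P = [[2, 5, 8], [4, 7], [6]].
After inserting 3: P = [[2, 3, 8], [4, 5], [6, 7]].
After inserting 1: P = [[1, 3, 8], [2, 5], [4, 7], [6]].

The final insertion tableau P = [[1, 3, 8], [2, 5], [4, 7], [6]] has shape [3, 2, 2, 1].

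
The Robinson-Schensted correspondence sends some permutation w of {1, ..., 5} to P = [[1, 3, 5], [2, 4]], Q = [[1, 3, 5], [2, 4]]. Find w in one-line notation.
Reverse RSK: for i = n, n-1, ..., 1, locate i in Q, remove the corresponding corner cell from P, and reverse-bump its entry up through P; the value ejected from row 1 is w(i).

So w = 2 1 4 3 5.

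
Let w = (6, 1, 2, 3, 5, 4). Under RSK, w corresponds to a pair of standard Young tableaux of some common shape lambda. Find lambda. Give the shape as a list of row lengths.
[4, 1, 1]

Row-insert each entry into an empty tableau.

After inserting 6: P = [[6]].
After inserting 1: P = [[1], [6]].
After inserting 2: P = [[1, 2], [6]].
After inserting 3: P = [[1, 2, 3], [6]].
After inserting 5: P = [[1, 2, 3, 5], [6]].
After inserting 4: P = [[1, 2, 3, 4], [5], [6]].

The final insertion tableau P = [[1, 2, 3, 4], [5], [6]] has shape [4, 1, 1].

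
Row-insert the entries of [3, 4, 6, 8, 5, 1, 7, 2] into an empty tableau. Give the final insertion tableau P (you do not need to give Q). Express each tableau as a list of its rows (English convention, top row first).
Insert 3: appended to row 1. P = [[3]].
Insert 4: appended to row 1. P = [[3, 4]].
Insert 6: appended to row 1. P = [[3, 4, 6]].
Insert 8: appended to row 1. P = [[3, 4, 6, 8]].
Insert 5: 5 bumps 6 from row 1; 6 starts row 2. P = [[3, 4, 5, 8], [6]].
Insert 1: 1 bumps 3 from row 1; 3 bumps 6 from row 2; 6 starts row 3. P = [[1, 4, 5, 8], [3], [6]].
Insert 7: 7 bumps 8 from row 1; 8 appends to row 2. P = [[1, 4, 5, 7], [3, 8], [6]].
Insert 2: 2 bumps 4 from row 1; 4 bumps 8 from row 2; 8 appends to row 3. P = [[1, 2, 5, 7], [3, 4], [6, 8]].

So P = [[1, 2, 5, 7], [3, 4], [6, 8]].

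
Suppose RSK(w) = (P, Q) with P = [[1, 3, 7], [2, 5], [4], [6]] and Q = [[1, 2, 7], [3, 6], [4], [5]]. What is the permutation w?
4 6 5 2 1 3 7

Reverse the RSK construction: for i from n down to 1, find the cell of Q containing i, remove the entry at that cell from P, and reverse-bump it up through P; the value ejected from row 1 is w(i).

Step i=7: Q has 7 at row 1, column 3; remove that cell from P, ejecting 7. So w(7) = 7. P is now [[1, 3], [2, 5], [4], [6]].
Step i=6: Q has 6 at row 2, column 2; remove 5 from row 2 of P and reverse-bump: 5 enters row 1 and ejects 3. So w(6) = 3. P is now [[1, 5], [2], [4], [6]].
Step i=5: Q has 5 at row 4, column 1; remove 6 from row 4 of P and reverse-bump: 6 enters row 3 and ejects 4; 4 enters row 2 and ejects 2; 2 enters row 1 and ejects 1. So w(5) = 1. P is now [[2, 5], [4], [6]].
Step i=4: Q has 4 at row 3, column 1; remove 6 from row 3 of P and reverse-bump: 6 enters row 2 and ejects 4; 4 enters row 1 and ejects 2. So w(4) = 2. P is now [[4, 5], [6]].
Step i=3: Q has 3 at row 2, column 1; remove 6 from row 2 of P and reverse-bump: 6 enters row 1 and ejects 5. So w(3) = 5. P is now [[4, 6]].
Step i=2: Q has 2 at row 1, column 2; remove that cell from P, ejecting 6. So w(2) = 6. P is now [[4]].
Step i=1: Q has 1 at row 1, column 1; remove that cell from P, ejecting 4. So w(1) = 4. P is now [].

So w = 4 6 5 2 1 3 7.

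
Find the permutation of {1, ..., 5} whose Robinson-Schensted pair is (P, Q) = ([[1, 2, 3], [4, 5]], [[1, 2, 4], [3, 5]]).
1 4 2 5 3

Reverse the RSK construction: for i from n down to 1, find the cell of Q containing i, remove the entry at that cell from P, and reverse-bump it up through P; the value ejected from row 1 is w(i).

Step i=5: Q has 5 at row 2, column 2; remove 5 from row 2 of P and reverse-bump: 5 enters row 1 and ejects 3. So w(5) = 3. P is now [[1, 2, 5], [4]].
Step i=4: Q has 4 at row 1, column 3; remove that cell from P, ejecting 5. So w(4) = 5. P is now [[1, 2], [4]].
Step i=3: Q has 3 at row 2, column 1; remove 4 from row 2 of P and reverse-bump: 4 enters row 1 and ejects 2. So w(3) = 2. P is now [[1, 4]].
Step i=2: Q has 2 at row 1, column 2; remove that cell from P, ejecting 4. So w(2) = 4. P is now [[1]].
Step i=1: Q has 1 at row 1, column 1; remove that cell from P, ejecting 1. So w(1) = 1. P is now [].

So w = 1 4 2 5 3.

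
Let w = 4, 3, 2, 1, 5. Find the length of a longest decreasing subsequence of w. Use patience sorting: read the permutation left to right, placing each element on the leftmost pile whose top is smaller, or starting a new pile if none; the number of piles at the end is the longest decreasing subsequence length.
4: new pile. tops = [4]
3: new pile. tops = [4, 3]
2: new pile. tops = [4, 3, 2]
1: new pile. tops = [4, 3, 2, 1]
5: onto pile 1 (replacing 4). tops = [5, 3, 2, 1]

4 piles, so the longest decreasing subsequence has length 4.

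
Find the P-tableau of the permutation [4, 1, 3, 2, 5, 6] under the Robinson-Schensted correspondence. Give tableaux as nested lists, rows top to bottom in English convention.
Insert 4: appended to row 1. P = [[4]].
Insert 1: 1 bumps 4 from row 1; 4 starts row 2. P = [[1], [4]].
Insert 3: appended to row 1. P = [[1, 3], [4]].
Insert 2: 2 bumps 3 from row 1; 3 bumps 4 from row 2; 4 starts row 3. P = [[1, 2], [3], [4]].
Insert 5: appended to row 1. P = [[1, 2, 5], [3], [4]].
Insert 6: appended to row 1. P = [[1, 2, 5, 6], [3], [4]].

So P = [[1, 2, 5, 6], [3], [4]].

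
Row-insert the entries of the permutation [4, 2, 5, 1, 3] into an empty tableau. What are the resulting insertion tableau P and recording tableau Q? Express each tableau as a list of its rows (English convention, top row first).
Insert each entry of the permutation into P by Schensted row insertion, recording in Q the position of each new cell.

Insert 4: appended to row 1. P = [[4]].
Insert 2: 2 bumps 4 from row 1; 4 starts row 2. P = [[2], [4]].
Insert 5: appended to row 1. P = [[2, 5], [4]].
Insert 1: 1 bumps 2 from row 1; 2 bumps 4 from row 2; 4 starts row 3. P = [[1, 5], [2], [4]].
Insert 3: 3 bumps 5 from row 1; 5 appends to row 2. P = [[1, 3], [2, 5], [4]].

So P = [[1, 3], [2, 5], [4]], Q = [[1, 3], [2, 5], [4]].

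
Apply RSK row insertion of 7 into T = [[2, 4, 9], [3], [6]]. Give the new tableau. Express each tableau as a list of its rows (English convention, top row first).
In row 1, 7 replaces 9 (the leftmost entry greater than 7); 9 is bumped to row 2. 9 is appended to row 2. The new tableau is [[2, 4, 7], [3, 9], [6]].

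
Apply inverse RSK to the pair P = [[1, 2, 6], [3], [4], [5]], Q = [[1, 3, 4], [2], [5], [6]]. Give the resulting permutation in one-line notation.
Reverse the RSK construction: for i from n down to 1, find the cell of Q containing i, remove the entry at that cell from P, and reverse-bump it up through P; the value ejected from row 1 is w(i).

Step i=6: Q has 6 at row 4, column 1; remove 5 from row 4 of P and reverse-bump: 5 enters row 3 and ejects 4; 4 enters row 2 and ejects 3; 3 enters row 1 and ejects 2. So w(6) = 2. P is now [[1, 3, 6], [4], [5]].
Step i=5: Q has 5 at row 3, column 1; remove 5 from row 3 of P and reverse-bump: 5 enters row 2 and ejects 4; 4 enters row 1 and ejects 3. So w(5) = 3. P is now [[1, 4, 6], [5]].
Step i=4: Q has 4 at row 1, column 3; remove that cell from P, ejecting 6. So w(4) = 6. P is now [[1, 4], [5]].
Step i=3: Q has 3 at row 1, column 2; remove that cell from P, ejecting 4. So w(3) = 4. P is now [[1], [5]].
Step i=2: Q has 2 at row 2, column 1; remove 5 from row 2 of P and reverse-bump: 5 enters row 1 and ejects 1. So w(2) = 1. P is now [[5]].
Step i=1: Q has 1 at row 1, column 1; remove that cell from P, ejecting 5. So w(1) = 5. P is now [].

So w = 5 1 4 6 3 2.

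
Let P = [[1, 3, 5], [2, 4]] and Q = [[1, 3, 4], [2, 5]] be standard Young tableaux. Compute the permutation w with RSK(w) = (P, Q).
Reverse the RSK construction: for i from n down to 1, find the cell of Q containing i, remove the entry at that cell from P, and reverse-bump it up through P; the value ejected from row 1 is w(i).

Step i=5: Q has 5 at row 2, column 2; remove 4 from row 2 of P and reverse-bump: 4 enters row 1 and ejects 3. So w(5) = 3. P is now [[1, 4, 5], [2]].
Step i=4: Q has 4 at row 1, column 3; remove that cell from P, ejecting 5. So w(4) = 5. P is now [[1, 4], [2]].
Step i=3: Q has 3 at row 1, column 2; remove that cell from P, ejecting 4. So w(3) = 4. P is now [[1], [2]].
Step i=2: Q has 2 at row 2, column 1; remove 2 from row 2 of P and reverse-bump: 2 enters row 1 and ejects 1. So w(2) = 1. P is now [[2]].
Step i=1: Q has 1 at row 1, column 1; remove that cell from P, ejecting 2. So w(1) = 2. P is now [].

So w = 2 1 4 5 3.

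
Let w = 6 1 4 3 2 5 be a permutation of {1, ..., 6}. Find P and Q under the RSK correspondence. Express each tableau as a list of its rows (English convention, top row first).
Insert each entry of the permutation into P by Schensted row insertion, recording in Q the position of each new cell.

Insert 6: appended to row 1. P = [[6]], Q = [[1]].
Insert 1: 1 bumps 6 from row 1; 6 starts row 2. P = [[1], [6]], Q = [[1], [2]].
Insert 4: appended to row 1. P = [[1, 4], [6]], Q = [[1, 3], [2]].
Insert 3: 3 bumps 4 from row 1; 4 bumps 6 from row 2; 6 starts row 3. P = [[1, 3], [4], [6]], Q = [[1, 3], [2], [4]].
Insert 2: 2 bumps 3 from row 1; 3 bumps 4 from row 2; 4 bumps 6 from row 3; 6 starts row 4. P = [[1, 2], [3], [4], [6]], Q = [[1, 3], [2], [4], [5]].
Insert 5: appended to row 1. P = [[1, 2, 5], [3], [4], [6]], Q = [[1, 3, 6], [2], [4], [5]].

So P = [[1, 2, 5], [3], [4], [6]], Q = [[1, 3, 6], [2], [4], [5]].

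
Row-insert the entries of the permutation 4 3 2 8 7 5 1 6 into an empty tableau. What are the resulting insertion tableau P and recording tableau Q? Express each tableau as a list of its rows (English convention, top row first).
Insert each entry of the permutation into P by Schensted row insertion, recording in Q the position of each new cell.

Insert 4: appended to row 1. P = [[4]].
Insert 3: 3 bumps 4 from row 1; 4 starts row 2. P = [[3], [4]].
Insert 2: 2 bumps 3 from row 1; 3 bumps 4 from row 2; 4 starts row 3. P = [[2], [3], [4]].
Insert 8: appended to row 1. P = [[2, 8], [3], [4]].
Insert 7: 7 bumps 8 from row 1; 8 appends to row 2. P = [[2, 7], [3, 8], [4]].
Insert 5: 5 bumps 7 from row 1; 7 bumps 8 from row 2; 8 appends to row 3. P = [[2, 5], [3, 7], [4, 8]].
Insert 1: 1 bumps 2 from row 1; 2 bumps 3 from row 2; 3 bumps 4 from row 3; 4 starts row 4. P = [[1, 5], [2, 7], [3, 8], [4]].
Insert 6: appended to row 1. P = [[1, 5, 6], [2, 7], [3, 8], [4]].

So P = [[1, 5, 6], [2, 7], [3, 8], [4]], Q = [[1, 4, 8], [2, 5], [3, 6], [7]].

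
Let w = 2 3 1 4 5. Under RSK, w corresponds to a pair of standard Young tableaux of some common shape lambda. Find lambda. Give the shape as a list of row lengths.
RSK row insertion gives P = [[1, 3, 4, 5], [2]], which has shape [4, 1].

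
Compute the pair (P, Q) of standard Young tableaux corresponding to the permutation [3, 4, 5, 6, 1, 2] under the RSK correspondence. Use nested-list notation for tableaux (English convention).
P = [[1, 2, 5, 6], [3, 4]], Q = [[1, 2, 3, 4], [5, 6]]

Insert each entry of the permutation into P by Schensted row insertion, recording in Q the position of each new cell.

After inserting 3: P = [[3]].
After inserting 4: P = [[3, 4]].
After inserting 5: P = [[3, 4, 5]].
After inserting 6: P = [[3, 4, 5, 6]].
After inserting 1: P = [[1, 4, 5, 6], [3]].
After inserting 2: P = [[1, 2, 5, 6], [3, 4]].

So P = [[1, 2, 5, 6], [3, 4]], Q = [[1, 2, 3, 4], [5, 6]].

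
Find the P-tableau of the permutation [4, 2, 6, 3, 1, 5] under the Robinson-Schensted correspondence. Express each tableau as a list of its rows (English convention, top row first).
Insert 4: appended to row 1. P = [[4]].
Insert 2: 2 bumps 4 from row 1; 4 starts row 2. P = [[2], [4]].
Insert 6: appended to row 1. P = [[2, 6], [4]].
Insert 3: 3 bumps 6 from row 1; 6 appends to row 2. P = [[2, 3], [4, 6]].
Insert 1: 1 bumps 2 from row 1; 2 bumps 4 from row 2; 4 starts row 3. P = [[1, 3], [2, 6], [4]].
Insert 5: appended to row 1. P = [[1, 3, 5], [2, 6], [4]].

So P = [[1, 3, 5], [2, 6], [4]].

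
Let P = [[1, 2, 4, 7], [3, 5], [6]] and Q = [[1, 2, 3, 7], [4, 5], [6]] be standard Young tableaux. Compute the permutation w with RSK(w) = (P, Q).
Reverse the RSK construction: for i from n down to 1, find the cell of Q containing i, remove the entry at that cell from P, and reverse-bump it up through P; the value ejected from row 1 is w(i).

Step i=7: Q has 7 at row 1, column 4; remove that cell from P, ejecting 7. So w(7) = 7. P is now [[1, 2, 4], [3, 5], [6]].
Step i=6: Q has 6 at row 3, column 1; remove 6 from row 3 of P and reverse-bump: 6 enters row 2 and ejects 5; 5 enters row 1 and ejects 4. So w(6) = 4. P is now [[1, 2, 5], [3, 6]].
Step i=5: Q has 5 at row 2, column 2; remove 6 from row 2 of P and reverse-bump: 6 enters row 1 and ejects 5. So w(5) = 5. P is now [[1, 2, 6], [3]].
Step i=4: Q has 4 at row 2, column 1; remove 3 from row 2 of P and reverse-bump: 3 enters row 1 and ejects 2. So w(4) = 2. P is now [[1, 3, 6]].
Step i=3: Q has 3 at row 1, column 3; remove that cell from P, ejecting 6. So w(3) = 6. P is now [[1, 3]].
Step i=2: Q has 2 at row 1, column 2; remove that cell from P, ejecting 3. So w(2) = 3. P is now [[1]].
Step i=1: Q has 1 at row 1, column 1; remove that cell from P, ejecting 1. So w(1) = 1. P is now [].

So w = 1 3 6 2 5 4 7.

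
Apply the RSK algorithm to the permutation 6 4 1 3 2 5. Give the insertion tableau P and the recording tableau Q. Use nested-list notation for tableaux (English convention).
Insert each entry of the permutation into P by Schensted row insertion, recording in Q the position of each new cell.

After inserting 6: P = [[6]].
After inserting 4: P = [[4], [6]].
After inserting 1: P = [[1], [4], [6]].
After inserting 3: P = [[1, 3], [4], [6]].
After inserting 2: P = [[1, 2], [3], [4], [6]].
After inserting 5: P = [[1, 2, 5], [3], [4], [6]].

So P = [[1, 2, 5], [3], [4], [6]], Q = [[1, 4, 6], [2], [3], [5]].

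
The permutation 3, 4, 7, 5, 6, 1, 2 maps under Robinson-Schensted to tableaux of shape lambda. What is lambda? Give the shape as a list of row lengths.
[4, 2, 1]

Row-insert each entry into an empty tableau.

After inserting 3: P = [[3]].
After inserting 4: P = [[3, 4]].
After inserting 7: P = [[3, 4, 7]].
After inserting 5: P = [[3, 4, 5], [7]].
After inserting 6: P = [[3, 4, 5, 6], [7]].
After inserting 1: P = [[1, 4, 5, 6], [3], [7]].
After inserting 2: P = [[1, 2, 5, 6], [3, 4], [7]].

The final insertion tableau P = [[1, 2, 5, 6], [3, 4], [7]] has shape [4, 2, 1].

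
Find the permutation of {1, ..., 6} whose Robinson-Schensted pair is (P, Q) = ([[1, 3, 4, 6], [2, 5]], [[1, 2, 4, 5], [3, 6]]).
Reverse the RSK construction: for i from n down to 1, find the cell of Q containing i, remove the entry at that cell from P, and reverse-bump it up through P; the value ejected from row 1 is w(i).

Step i=6: Q has 6 at row 2, column 2; remove 5 from row 2 of P and reverse-bump: 5 enters row 1 and ejects 4. So w(6) = 4. P is now [[1, 3, 5, 6], [2]].
Step i=5: Q has 5 at row 1, column 4; remove that cell from P, ejecting 6. So w(5) = 6. P is now [[1, 3, 5], [2]].
Step i=4: Q has 4 at row 1, column 3; remove that cell from P, ejecting 5. So w(4) = 5. P is now [[1, 3], [2]].
Step i=3: Q has 3 at row 2, column 1; remove 2 from row 2 of P and reverse-bump: 2 enters row 1 and ejects 1. So w(3) = 1. P is now [[2, 3]].
Step i=2: Q has 2 at row 1, column 2; remove that cell from P, ejecting 3. So w(2) = 3. P is now [[2]].
Step i=1: Q has 1 at row 1, column 1; remove that cell from P, ejecting 2. So w(1) = 2. P is now [].

So w = 2 3 1 5 6 4.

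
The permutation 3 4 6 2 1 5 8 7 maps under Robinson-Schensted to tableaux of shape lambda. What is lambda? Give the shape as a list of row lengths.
[4, 3, 1]

Row-insert each entry into an empty tableau.

After inserting 3: P = [[3]].
After inserting 4: P = [[3, 4]].
After inserting 6: P = [[3, 4, 6]].
After inserting 2: P = [[2, 4, 6], [3]].
After inserting 1: P = [[1, 4, 6], [2], [3]].
After inserting 5: P = [[1, 4, 5], [2, 6], [3]].
After inserting 8: P = [[1, 4, 5, 8], [2, 6], [3]].
After inserting 7: P = [[1, 4, 5, 7], [2, 6, 8], [3]].

The final insertion tableau P = [[1, 4, 5, 7], [2, 6, 8], [3]] has shape [4, 3, 1].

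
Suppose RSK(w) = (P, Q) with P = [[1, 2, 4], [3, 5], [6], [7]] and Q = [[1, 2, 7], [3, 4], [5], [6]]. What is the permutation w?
3 7 1 6 5 2 4

Reverse RSK: for i = n, n-1, ..., 1, locate i in Q, remove the corresponding corner cell from P, and reverse-bump its entry up through P; the value ejected from row 1 is w(i).

So w = 3 7 1 6 5 2 4.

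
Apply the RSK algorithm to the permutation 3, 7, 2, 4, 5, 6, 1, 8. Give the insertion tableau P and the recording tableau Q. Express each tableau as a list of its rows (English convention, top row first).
Insert each entry of the permutation into P by Schensted row insertion, recording in Q the position of each new cell.

Insert 3: appended to row 1. P = [[3]].
Insert 7: appended to row 1. P = [[3, 7]].
Insert 2: 2 bumps 3 from row 1; 3 starts row 2. P = [[2, 7], [3]].
Insert 4: 4 bumps 7 from row 1; 7 appends to row 2. P = [[2, 4], [3, 7]].
Insert 5: appended to row 1. P = [[2, 4, 5], [3, 7]].
Insert 6: appended to row 1. P = [[2, 4, 5, 6], [3, 7]].
Insert 1: 1 bumps 2 from row 1; 2 bumps 3 from row 2; 3 starts row 3. P = [[1, 4, 5, 6], [2, 7], [3]].
Insert 8: appended to row 1. P = [[1, 4, 5, 6, 8], [2, 7], [3]].

So P = [[1, 4, 5, 6, 8], [2, 7], [3]], Q = [[1, 2, 5, 6, 8], [3, 4], [7]].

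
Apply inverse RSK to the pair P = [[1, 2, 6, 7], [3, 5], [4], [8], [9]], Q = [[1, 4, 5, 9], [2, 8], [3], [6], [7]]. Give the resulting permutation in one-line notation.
Reverse the RSK construction: for i from n down to 1, find the cell of Q containing i, remove the entry at that cell from P, and reverse-bump it up through P; the value ejected from row 1 is w(i).

Step i=9: Q has 9 at row 1, column 4; remove that cell from P, ejecting 7. So w(9) = 7. P is now [[1, 2, 6], [3, 5], [4], [8], [9]].
Step i=8: Q has 8 at row 2, column 2; remove 5 from row 2 of P and reverse-bump: 5 enters row 1 and ejects 2. So w(8) = 2. P is now [[1, 5, 6], [3], [4], [8], [9]].
Step i=7: Q has 7 at row 5, column 1; remove 9 from row 5 of P and reverse-bump: 9 enters row 4 and ejects 8; 8 enters row 3 and ejects 4; 4 enters row 2 and ejects 3; 3 enters row 1 and ejects 1. So w(7) = 1. P is now [[3, 5, 6], [4], [8], [9]].
Step i=6: Q has 6 at row 4, column 1; remove 9 from row 4 of P and reverse-bump: 9 enters row 3 and ejects 8; 8 enters row 2 and ejects 4; 4 enters row 1 and ejects 3. So w(6) = 3. P is now [[4, 5, 6], [8], [9]].
Step i=5: Q has 5 at row 1, column 3; remove that cell from P, ejecting 6. So w(5) = 6. P is now [[4, 5], [8], [9]].
Step i=4: Q has 4 at row 1, column 2; remove that cell from P, ejecting 5. So w(4) = 5. P is now [[4], [8], [9]].
Step i=3: Q has 3 at row 3, column 1; remove 9 from row 3 of P and reverse-bump: 9 enters row 2 and ejects 8; 8 enters row 1 and ejects 4. So w(3) = 4. P is now [[8], [9]].
Step i=2: Q has 2 at row 2, column 1; remove 9 from row 2 of P and reverse-bump: 9 enters row 1 and ejects 8. So w(2) = 8. P is now [[9]].
Step i=1: Q has 1 at row 1, column 1; remove that cell from P, ejecting 9. So w(1) = 9. P is now [].

So w = 9 8 4 5 6 3 1 2 7.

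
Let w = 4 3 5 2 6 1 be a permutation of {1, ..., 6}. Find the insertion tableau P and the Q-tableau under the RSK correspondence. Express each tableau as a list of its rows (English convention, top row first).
P = [[1, 5, 6], [2], [3], [4]], Q = [[1, 3, 5], [2], [4], [6]]

Insert each entry of the permutation into P by Schensted row insertion, recording in Q the position of each new cell.

Insert 4: appended to row 1. P = [[4]], Q = [[1]].
Insert 3: 3 bumps 4 from row 1; 4 starts row 2. P = [[3], [4]], Q = [[1], [2]].
Insert 5: appended to row 1. P = [[3, 5], [4]], Q = [[1, 3], [2]].
Insert 2: 2 bumps 3 from row 1; 3 bumps 4 from row 2; 4 starts row 3. P = [[2, 5], [3], [4]], Q = [[1, 3], [2], [4]].
Insert 6: appended to row 1. P = [[2, 5, 6], [3], [4]], Q = [[1, 3, 5], [2], [4]].
Insert 1: 1 bumps 2 from row 1; 2 bumps 3 from row 2; 3 bumps 4 from row 3; 4 starts row 4. P = [[1, 5, 6], [2], [3], [4]], Q = [[1, 3, 5], [2], [4], [6]].

So P = [[1, 5, 6], [2], [3], [4]], Q = [[1, 3, 5], [2], [4], [6]].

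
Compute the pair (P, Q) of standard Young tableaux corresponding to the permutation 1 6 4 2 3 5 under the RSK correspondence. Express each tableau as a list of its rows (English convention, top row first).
P = [[1, 2, 3, 5], [4], [6]], Q = [[1, 2, 5, 6], [3], [4]]

Insert each entry of the permutation into P by Schensted row insertion, recording in Q the position of each new cell.

Insert 1: appended to row 1. P = [[1]], Q = [[1]].
Insert 6: appended to row 1. P = [[1, 6]], Q = [[1, 2]].
Insert 4: 4 bumps 6 from row 1; 6 starts row 2. P = [[1, 4], [6]], Q = [[1, 2], [3]].
Insert 2: 2 bumps 4 from row 1; 4 bumps 6 from row 2; 6 starts row 3. P = [[1, 2], [4], [6]], Q = [[1, 2], [3], [4]].
Insert 3: appended to row 1. P = [[1, 2, 3], [4], [6]], Q = [[1, 2, 5], [3], [4]].
Insert 5: appended to row 1. P = [[1, 2, 3, 5], [4], [6]], Q = [[1, 2, 5, 6], [3], [4]].

So P = [[1, 2, 3, 5], [4], [6]], Q = [[1, 2, 5, 6], [3], [4]].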